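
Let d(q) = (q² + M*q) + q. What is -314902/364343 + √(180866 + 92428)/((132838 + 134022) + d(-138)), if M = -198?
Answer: -44986/52049 + 9*√3374/313090 ≈ -0.86263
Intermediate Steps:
d(q) = q² - 197*q (d(q) = (q² - 198*q) + q = q² - 197*q)
-314902/364343 + √(180866 + 92428)/((132838 + 134022) + d(-138)) = -314902/364343 + √(180866 + 92428)/((132838 + 134022) - 138*(-197 - 138)) = -314902*1/364343 + √273294/(266860 - 138*(-335)) = -44986/52049 + (9*√3374)/(266860 + 46230) = -44986/52049 + (9*√3374)/313090 = -44986/52049 + (9*√3374)*(1/313090) = -44986/52049 + 9*√3374/313090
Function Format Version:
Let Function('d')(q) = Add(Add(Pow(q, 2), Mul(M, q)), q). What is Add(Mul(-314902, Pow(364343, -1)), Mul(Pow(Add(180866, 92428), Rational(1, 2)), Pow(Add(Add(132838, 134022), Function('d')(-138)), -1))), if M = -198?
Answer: Add(Rational(-44986, 52049), Mul(Rational(9, 313090), Pow(3374, Rational(1, 2)))) ≈ -0.86263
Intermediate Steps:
Function('d')(q) = Add(Pow(q, 2), Mul(-197, q)) (Function('d')(q) = Add(Add(Pow(q, 2), Mul(-198, q)), q) = Add(Pow(q, 2), Mul(-197, q)))
Add(Mul(-314902, Pow(364343, -1)), Mul(Pow(Add(180866, 92428), Rational(1, 2)), Pow(Add(Add(132838, 134022), Function('d')(-138)), -1))) = Add(Mul(-314902, Pow(364343, -1)), Mul(Pow(Add(180866, 92428), Rational(1, 2)), Pow(Add(Add(132838, 134022), Mul(-138, Add(-197, -138))), -1))) = Add(Mul(-314902, Rational(1, 364343)), Mul(Pow(273294, Rational(1, 2)), Pow(Add(266860, Mul(-138, -335)), -1))) = Add(Rational(-44986, 52049), Mul(Mul(9, Pow(3374, Rational(1, 2))), Pow(Add(266860, 46230), -1))) = Add(Rational(-44986, 52049), Mul(Mul(9, Pow(3374, Rational(1, 2))), Pow(313090, -1))) = Add(Rational(-44986, 52049), Mul(Mul(9, Pow(3374, Rational(1, 2))), Rational(1, 313090))) = Add(Rational(-44986, 52049), Mul(Rational(9, 313090), Pow(3374, Rational(1, 2))))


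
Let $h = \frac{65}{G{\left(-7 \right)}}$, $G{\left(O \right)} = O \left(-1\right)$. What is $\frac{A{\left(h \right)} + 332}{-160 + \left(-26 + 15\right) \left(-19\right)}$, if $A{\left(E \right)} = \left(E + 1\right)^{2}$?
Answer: $\frac{21452}{2401} \approx 8.9346$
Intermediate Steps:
$G{\left(O \right)} = - O$
$h = \frac{65}{7}$ ($h = \frac{65}{\left(-1\right) \left(-7\right)} = \frac{65}{7} \approx 9.2857$)
$A{\left(E \right)} = \left(1 + E\right)^{2}$
$\frac{A{\left(h \right)} + 332}{-160 + \left(-26 + 15\right) \left(-19\right)} = \frac{\left(1 + \frac{65}{7}\right)^{2} + 332}{-160 + \left(-26 + 15\right) \left(-19\right)} = \frac{\left(\frac{72}{7}\right)^{2} + 332}{-160 - -209} = \frac{\frac{5184}{49} + 332}{-160 + 209} = \frac{21452}{49 \cdot 49} = \frac{21452}{49} \cdot \frac{1}{49} = \frac{21452}{2401}$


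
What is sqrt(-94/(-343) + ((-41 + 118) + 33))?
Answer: 8*sqrt(4137)/49 ≈ 10.501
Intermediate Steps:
sqrt(-94/(-343) + ((-41 + 118) + 33)) = sqrt(-94*(-1/343) + (77 + 33)) = sqrt(94/343 + 110) = sqrt(37824/343) = 8*sqrt(4137)/49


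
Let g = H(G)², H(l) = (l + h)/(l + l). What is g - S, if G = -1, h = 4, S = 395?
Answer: -1571/4 ≈ -392.75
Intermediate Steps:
H(l) = (4 + l)/(2*l) (H(l) = (l + 4)/(l + l) = (4 + l)/((2*l)) = (4 + l)*(1/(2*l)) = (4 + l)/(2*l))
g = 9/4 (g = ((½)*(4 - 1)/(-1))² = ((½)*(-1)*3)² = (-3/2)² = 9/4 ≈ 2.2500)
g - S = 9/4 - 1*395 = 9/4 - 395 = -1571/4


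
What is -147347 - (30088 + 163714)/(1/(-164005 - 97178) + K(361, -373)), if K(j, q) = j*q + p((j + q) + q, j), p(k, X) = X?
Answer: -5168114086691873/35074787437 ≈ -1.4735e+5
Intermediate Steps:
K(j, q) = j + j*q (K(j, q) = j*q + j = j + j*q)
-147347 - (30088 + 163714)/(1/(-164005 - 97178) + K(361, -373)) = -147347 - (30088 + 163714)/(1/(-164005 - 97178) + 361*(1 - 373)) = -147347 - 193802/(1/(-261183) + 361*(-372)) = -147347 - 193802/(-1/261183 - 134292) = -147347 - 193802/(-35074787437/261183) = -147347 - 193802*(-261183)/35074787437 = -147347 - 1*(-50617787766/35074787437) = -147347 + 50617787766/35074787437 = -5168114086691873/35074787437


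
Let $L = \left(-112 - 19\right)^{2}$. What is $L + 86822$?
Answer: $103983$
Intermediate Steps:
$L = 17161$ ($L = \left(-131\right)^{2} = 17161$)
$L + 86822 = 17161 + 86822 = 103983$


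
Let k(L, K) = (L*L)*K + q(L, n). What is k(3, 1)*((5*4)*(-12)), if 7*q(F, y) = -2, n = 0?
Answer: -14640/7 ≈ -2091.4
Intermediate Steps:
q(F, y) = -2/7 (q(F, y) = (⅐)*(-2) = -2/7)
k(L, K) = -2/7 + K*L² (k(L, K) = (L*L)*K - 2/7 = L²*K - 2/7 = K*L² - 2/7 = -2/7 + K*L²)
k(3, 1)*((5*4)*(-12)) = (-2/7 + 1*3²)*((5*4)*(-12)) = (-2/7 + 1*9)*(20*(-12)) = (-2/7 + 9)*(-240) = (61/7)*(-240) = -14640/7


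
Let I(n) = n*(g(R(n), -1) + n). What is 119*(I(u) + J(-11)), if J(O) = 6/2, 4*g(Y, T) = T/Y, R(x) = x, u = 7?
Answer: 24633/4 ≈ 6158.3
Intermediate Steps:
g(Y, T) = T/(4*Y) (g(Y, T) = (T/Y)/4 = T/(4*Y))
I(n) = n*(n - 1/(4*n)) (I(n) = n*((1/4)*(-1)/n + n) = n*(-1/(4*n) + n) = n*(n - 1/(4*n)))
J(O) = 3 (J(O) = 6*(1/2) = 3)
119*(I(u) + J(-11)) = 119*((-1/4 + 7**2) + 3) = 119*((-1/4 + 49) + 3) = 119*(195/4 + 3) = 119*(207/4) = 24633/4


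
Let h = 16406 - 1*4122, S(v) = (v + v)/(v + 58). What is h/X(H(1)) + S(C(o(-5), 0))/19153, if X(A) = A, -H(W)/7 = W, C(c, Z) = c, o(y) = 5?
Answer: -2117479058/1206639 ≈ -1754.9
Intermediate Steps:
S(v) = 2*v/(58 + v) (S(v) = (2*v)/(58 + v) = 2*v/(58 + v))
H(W) = -7*W
h = 12284 (h = 16406 - 4122 = 12284)
h/X(H(1)) + S(C(o(-5), 0))/19153 = 12284/((-7*1)) + (2*5/(58 + 5))/19153 = 12284/(-7) + (2*5/63)*(1/19153) = 12284*(-1/7) + (2*5*(1/63))*(1/19153) = -12284/7 + (10/63)*(1/19153) = -12284/7 + 10/1206639 = -2117479058/1206639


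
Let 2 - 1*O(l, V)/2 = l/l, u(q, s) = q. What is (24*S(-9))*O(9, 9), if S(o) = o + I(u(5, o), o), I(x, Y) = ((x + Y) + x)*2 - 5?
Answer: -576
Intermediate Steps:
I(x, Y) = -5 + 2*Y + 4*x (I(x, Y) = ((Y + x) + x)*2 - 5 = (Y + 2*x)*2 - 5 = (2*Y + 4*x) - 5 = -5 + 2*Y + 4*x)
O(l, V) = 2 (O(l, V) = 4 - 2*l/l = 4 - 2*1 = 4 - 2 = 2)
S(o) = 15 + 3*o (S(o) = o + (-5 + 2*o + 4*5) = o + (-5 + 2*o + 20) = o + (15 + 2*o) = 15 + 3*o)
(24*S(-9))*O(9, 9) = (24*(15 + 3*(-9)))*2 = (24*(15 - 27))*2 = (24*(-12))*2 = -288*2 = -576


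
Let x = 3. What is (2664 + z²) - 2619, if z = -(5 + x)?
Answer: 109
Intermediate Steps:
z = -8 (z = -(5 + 3) = -1*8 = -8)
(2664 + z²) - 2619 = (2664 + (-8)²) - 2619 = (2664 + 64) - 2619 = 2728 - 2619 = 109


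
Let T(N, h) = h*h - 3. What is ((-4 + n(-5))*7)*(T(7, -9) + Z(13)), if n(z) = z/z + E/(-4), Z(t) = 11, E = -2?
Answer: -3115/2 ≈ -1557.5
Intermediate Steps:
n(z) = 3/2 (n(z) = z/z - 2/(-4) = 1 - 2*(-1/4) = 1 + 1/2 = 3/2)
T(N, h) = -3 + h**2 (T(N, h) = h**2 - 3 = -3 + h**2)
((-4 + n(-5))*7)*(T(7, -9) + Z(13)) = ((-4 + 3/2)*7)*((-3 + (-9)**2) + 11) = (-5/2*7)*((-3 + 81) + 11) = -35*(78 + 11)/2 = -35/2*89 = -3115/2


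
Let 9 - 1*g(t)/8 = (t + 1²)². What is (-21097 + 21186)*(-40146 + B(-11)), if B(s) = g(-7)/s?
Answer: -39283710/11 ≈ -3.5712e+6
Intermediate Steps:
g(t) = 72 - 8*(1 + t)² (g(t) = 72 - 8*(t + 1²)² = 72 - 8*(t + 1)² = 72 - 8*(1 + t)²)
B(s) = -216/s (B(s) = (72 - 8*(1 - 7)²)/s = (72 - 8*(-6)²)/s = (72 - 8*36)/s = (72 - 288)/s = -216/s)
(-21097 + 21186)*(-40146 + B(-11)) = (-21097 + 21186)*(-40146 - 216/(-11)) = 89*(-40146 - 216*(-1/11)) = 89*(-40146 + 216/11) = 89*(-441390/11) = -39283710/11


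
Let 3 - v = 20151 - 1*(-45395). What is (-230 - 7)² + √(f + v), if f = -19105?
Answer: 56169 + 2*I*√21162 ≈ 56169.0 + 290.94*I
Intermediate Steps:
v = -65543 (v = 3 - (20151 - 1*(-45395)) = 3 - (20151 + 45395) = 3 - 1*65546 = 3 - 65546 = -65543)
(-230 - 7)² + √(f + v) = (-230 - 7)² + √(-19105 - 65543) = (-237)² + √(-84648) = 56169 + 2*I*√21162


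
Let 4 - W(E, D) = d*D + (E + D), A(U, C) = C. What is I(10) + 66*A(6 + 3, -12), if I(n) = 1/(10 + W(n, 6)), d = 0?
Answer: -1585/2 ≈ -792.50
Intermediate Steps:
W(E, D) = 4 - D - E (W(E, D) = 4 - (0*D + (E + D)) = 4 - (0 + (D + E)) = 4 - (D + E) = 4 + (-D - E) = 4 - D - E)
I(n) = 1/(8 - n) (I(n) = 1/(10 + (4 - 1*6 - n)) = 1/(10 + (4 - 6 - n)) = 1/(10 + (-2 - n)) = 1/(8 - n))
I(10) + 66*A(6 + 3, -12) = -1/(-8 + 10) + 66*(-12) = -1/2 - 792 = -1*½ - 792 = -½ - 792 = -1585/2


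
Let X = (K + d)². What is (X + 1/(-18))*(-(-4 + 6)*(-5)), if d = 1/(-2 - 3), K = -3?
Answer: 4583/45 ≈ 101.84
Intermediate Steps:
d = -⅕ (d = 1/(-5) = -⅕ ≈ -0.20000)
X = 256/25 (X = (-3 - ⅕)² = (-16/5)² = 256/25 ≈ 10.240)
(X + 1/(-18))*(-(-4 + 6)*(-5)) = (256/25 + 1/(-18))*(-(-4 + 6)*(-5)) = (256/25 - 1/18)*(-2*(-5)) = 4583*(-1*(-10))/450 = (4583/450)*10 = 4583/45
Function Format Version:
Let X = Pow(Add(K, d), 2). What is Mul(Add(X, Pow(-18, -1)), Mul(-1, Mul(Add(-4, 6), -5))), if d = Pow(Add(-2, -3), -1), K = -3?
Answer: Rational(4583, 45) ≈ 101.84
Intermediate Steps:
d = Rational(-1, 5) (d = Pow(-5, -1) = Rational(-1, 5) ≈ -0.20000)
X = Rational(256, 25) (X = Pow(Add(-3, Rational(-1, 5)), 2) = Pow(Rational(-16, 5), 2) = Rational(256, 25) ≈ 10.240)
Mul(Add(X, Pow(-18, -1)), Mul(-1, Mul(Add(-4, 6), -5))) = Mul(Add(Rational(256, 25), Pow(-18, -1)), Mul(-1, Mul(Add(-4, 6), -5))) = Mul(Add(Rational(256, 25), Rational(-1, 18)), Mul(-1, Mul(2, -5))) = Mul(Rational(4583, 450), Mul(-1, -10)) = Mul(Rational(4583, 450), 10) = Rational(4583, 45)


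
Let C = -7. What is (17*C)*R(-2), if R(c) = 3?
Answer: -357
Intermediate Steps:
(17*C)*R(-2) = (17*(-7))*3 = -119*3 = -357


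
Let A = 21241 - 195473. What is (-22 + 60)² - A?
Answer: 175676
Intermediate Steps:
A = -174232
(-22 + 60)² - A = (-22 + 60)² - 1*(-174232) = 38² + 174232 = 1444 + 174232 = 175676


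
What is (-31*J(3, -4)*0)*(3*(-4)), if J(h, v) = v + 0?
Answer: 0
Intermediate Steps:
J(h, v) = v
(-31*J(3, -4)*0)*(3*(-4)) = (-(-124)*0)*(3*(-4)) = -31*0*(-12) = 0*(-12) = 0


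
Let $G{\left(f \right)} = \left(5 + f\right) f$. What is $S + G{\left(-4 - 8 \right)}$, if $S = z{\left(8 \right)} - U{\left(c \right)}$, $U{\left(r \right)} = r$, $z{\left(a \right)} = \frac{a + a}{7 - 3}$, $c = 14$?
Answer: $74$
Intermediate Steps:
$z{\left(a \right)} = \frac{a}{2}$ ($z{\left(a \right)} = \frac{2 a}{4} = 2 a \frac{1}{4} = \frac{a}{2}$)
$G{\left(f \right)} = f \left(5 + f\right)$
$S = -10$ ($S = \frac{1}{2} \cdot 8 - 14 = 4 - 14 = -10$)
$S + G{\left(-4 - 8 \right)} = -10 + \left(-4 - 8\right) \left(5 - 12\right) = -10 - 12 \left(5 - 12\right) = -10 - -84 = -10 + 84 = 74$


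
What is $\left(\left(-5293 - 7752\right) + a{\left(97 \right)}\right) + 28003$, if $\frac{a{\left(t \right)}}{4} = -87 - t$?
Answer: $14222$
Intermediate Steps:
$a{\left(t \right)} = -348 - 4 t$ ($a{\left(t \right)} = 4 \left(-87 - t\right) = -348 - 4 t$)
$\left(\left(-5293 - 7752\right) + a{\left(97 \right)}\right) + 28003 = \left(\left(-5293 - 7752\right) - 736\right) + 28003 = \left(-13045 - 736\right) + 28003 = -13781 + 28003 = 14222$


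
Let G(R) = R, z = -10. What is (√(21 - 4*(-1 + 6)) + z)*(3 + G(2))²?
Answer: -225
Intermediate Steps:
(√(21 - 4*(-1 + 6)) + z)*(3 + G(2))² = (√(21 - 4*(-1 + 6)) - 10)*(3 + 2)² = (√(21 - 4*5) - 10)*5² = (√(21 - 20) - 10)*25 = (√1 - 10)*25 = (1 - 10)*25 = -9*25 = -225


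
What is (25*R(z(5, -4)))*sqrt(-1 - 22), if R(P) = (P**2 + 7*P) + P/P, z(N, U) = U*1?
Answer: -275*I*sqrt(23) ≈ -1318.9*I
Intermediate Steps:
z(N, U) = U
R(P) = 1 + P**2 + 7*P (R(P) = (P**2 + 7*P) + 1 = 1 + P**2 + 7*P)
(25*R(z(5, -4)))*sqrt(-1 - 22) = (25*(1 + (-4)**2 + 7*(-4)))*sqrt(-1 - 22) = (25*(1 + 16 - 28))*sqrt(-23) = (25*(-11))*(I*sqrt(23)) = -275*I*sqrt(23)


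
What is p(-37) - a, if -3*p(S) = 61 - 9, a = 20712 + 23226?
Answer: -131866/3 ≈ -43955.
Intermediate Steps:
a = 43938
p(S) = -52/3 (p(S) = -(61 - 9)/3 = -1/3*52 = -52/3)
p(-37) - a = -52/3 - 1*43938 = -52/3 - 43938 = -131866/3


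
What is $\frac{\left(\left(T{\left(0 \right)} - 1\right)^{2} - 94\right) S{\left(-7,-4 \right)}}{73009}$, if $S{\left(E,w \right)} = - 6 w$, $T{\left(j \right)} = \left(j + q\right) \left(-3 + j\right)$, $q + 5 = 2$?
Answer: $- \frac{720}{73009} \approx -0.0098618$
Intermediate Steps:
$q = -3$ ($q = -5 + 2 = -3$)
$T{\left(j \right)} = \left(-3 + j\right)^{2}$ ($T{\left(j \right)} = \left(j - 3\right) \left(-3 + j\right) = \left(-3 + j\right) \left(-3 + j\right) = \left(-3 + j\right)^{2}$)
$\frac{\left(\left(T{\left(0 \right)} - 1\right)^{2} - 94\right) S{\left(-7,-4 \right)}}{73009} = \frac{\left(\left(\left(9 + 0^{2} - 0\right) - 1\right)^{2} - 94\right) \left(\left(-6\right) \left(-4\right)\right)}{73009} = \left(\left(\left(9 + 0 + 0\right) - 1\right)^{2} - 94\right) 24 \cdot \frac{1}{73009} = \left(\left(9 - 1\right)^{2} - 94\right) 24 \cdot \frac{1}{73009} = \left(8^{2} - 94\right) 24 \cdot \frac{1}{73009} = \left(64 - 94\right) 24 \cdot \frac{1}{73009} = \left(-30\right) 24 \cdot \frac{1}{73009} = \left(-720\right) \frac{1}{73009} = - \frac{720}{73009}$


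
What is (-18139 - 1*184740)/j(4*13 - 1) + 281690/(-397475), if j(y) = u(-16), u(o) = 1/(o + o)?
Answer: 516091659022/79495 ≈ 6.4921e+6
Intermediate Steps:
u(o) = 1/(2*o)
j(y) = -1/32 (j(y) = (½)/(-16) = (½)*(-1/16) = -1/32)
(-18139 - 1*184740)/j(4*13 - 1) + 281690/(-397475) = (-18139 - 1*184740)/(-1/32) + 281690/(-397475) = (-18139 - 184740)*(-32) + 281690*(-1/397475) = -202879*(-32) - 56338/79495 = 6492128 - 56338/79495 = 516091659022/79495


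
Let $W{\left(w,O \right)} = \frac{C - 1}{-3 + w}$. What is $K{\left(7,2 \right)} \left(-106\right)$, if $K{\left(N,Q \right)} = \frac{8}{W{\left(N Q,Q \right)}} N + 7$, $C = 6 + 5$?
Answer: $- \frac{36358}{5} \approx -7271.6$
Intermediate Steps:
$C = 11$
$W{\left(w,O \right)} = \frac{10}{-3 + w}$ ($W{\left(w,O \right)} = \frac{11 - 1}{-3 + w} = \frac{10}{-3 + w}$)
$K{\left(N,Q \right)} = 7 + N \left(- \frac{12}{5} + \frac{4 N Q}{5}\right)$ ($K{\left(N,Q \right)} = \frac{8}{10 \frac{1}{-3 + N Q}} N + 7 = 8 \left(- \frac{3}{10} + \frac{N Q}{10}\right) N + 7 = \left(- \frac{12}{5} + \frac{4 N Q}{5}\right) N + 7 = N \left(- \frac{12}{5} + \frac{4 N Q}{5}\right) + 7 = 7 + N \left(- \frac{12}{5} + \frac{4 N Q}{5}\right)$)
$K{\left(7,2 \right)} \left(-106\right) = \left(7 + \frac{4}{5} \cdot 7 \left(-3 + 7 \cdot 2\right)\right) \left(-106\right) = \left(7 + \frac{4}{5} \cdot 7 \left(-3 + 14\right)\right) \left(-106\right) = \left(7 + \frac{4}{5} \cdot 7 \cdot 11\right) \left(-106\right) = \left(7 + \frac{308}{5}\right) \left(-106\right) = \frac{343}{5} \left(-106\right) = - \frac{36358}{5}$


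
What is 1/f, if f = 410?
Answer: 1/410 ≈ 0.0024390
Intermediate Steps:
1/f = 1/410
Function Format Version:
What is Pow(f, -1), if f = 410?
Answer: Rational(1, 410) ≈ 0.0024390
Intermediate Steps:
Pow(f, -1) = Pow(410, -1) = Rational(1, 410)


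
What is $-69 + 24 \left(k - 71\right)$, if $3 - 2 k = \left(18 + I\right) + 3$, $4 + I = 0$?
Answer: $-1941$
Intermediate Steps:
$I = -4$ ($I = -4 + 0 = -4$)
$k = -7$ ($k = \frac{3}{2} - \frac{\left(18 - 4\right) + 3}{2} = \frac{3}{2} - \frac{14 + 3}{2} = \frac{3}{2} - \frac{17}{2} = -7$)
$-69 + 24 \left(k - 71\right) = -69 + 24 \left(-7 - 71\right) = -69 + 24 \left(-78\right) = -69 - 1872 = -1941$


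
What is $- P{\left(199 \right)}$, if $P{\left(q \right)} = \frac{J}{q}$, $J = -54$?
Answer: $\frac{54}{199} \approx 0.27136$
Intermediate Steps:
$P{\left(q \right)} = - \frac{54}{q}$
$- P{\left(199 \right)} = - \frac{-54}{199} = \left(-1\right) \left(- \frac{54}{199}\right) = \frac{54}{199}$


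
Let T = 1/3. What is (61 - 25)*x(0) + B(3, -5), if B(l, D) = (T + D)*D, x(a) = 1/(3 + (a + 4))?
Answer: 598/21 ≈ 28.476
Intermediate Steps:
T = 1/3 ≈ 0.33333
x(a) = 1/(7 + a) (x(a) = 1/(3 + (4 + a)) = 1/(7 + a))
B(l, D) = D*(1/3 + D) (B(l, D) = (1/3 + D)*D = D*(1/3 + D))
(61 - 25)*x(0) + B(3, -5) = (61 - 25)/(7 + 0) - 5*(1/3 - 5) = 36/7 - 5*(-14/3) = 36*(1/7) + 70/3 = 36/7 + 70/3 = 598/21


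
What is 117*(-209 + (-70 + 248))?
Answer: -3627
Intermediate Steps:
117*(-209 + (-70 + 248)) = 117*(-209 + 178) = 117*(-31) = -3627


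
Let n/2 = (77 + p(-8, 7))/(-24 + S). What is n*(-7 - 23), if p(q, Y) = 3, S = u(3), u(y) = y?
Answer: 1600/7 ≈ 228.57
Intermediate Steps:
S = 3
n = -160/21 (n = 2*((77 + 3)/(-24 + 3)) = 2*(80/(-21)) = 2*(80*(-1/21)) = 2*(-80/21) = -160/21 ≈ -7.6190)
n*(-7 - 23) = -160*(-7 - 23)/21 = -160/21*(-30) = 1600/7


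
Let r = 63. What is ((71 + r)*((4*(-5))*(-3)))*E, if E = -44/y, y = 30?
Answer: -11792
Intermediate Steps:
E = -22/15 (E = -44/30 = -44*1/30 = -22/15 ≈ -1.4667)
((71 + r)*((4*(-5))*(-3)))*E = ((71 + 63)*((4*(-5))*(-3)))*(-22/15) = (134*(-20*(-3)))*(-22/15) = (134*60)*(-22/15) = 8040*(-22/15) = -11792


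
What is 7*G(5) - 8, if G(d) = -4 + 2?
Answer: -22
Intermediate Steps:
G(d) = -2
7*G(5) - 8 = 7*(-2) - 8 = -14 - 8 = -22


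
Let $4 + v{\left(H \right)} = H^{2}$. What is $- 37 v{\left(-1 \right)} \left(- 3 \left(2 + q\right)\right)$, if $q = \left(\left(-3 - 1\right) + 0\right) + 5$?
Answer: $-999$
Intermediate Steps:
$q = 1$ ($q = \left(\left(-3 - 1\right) + 0\right) + 5 = \left(-4 + 0\right) + 5 = -4 + 5 = 1$)
$v{\left(H \right)} = -4 + H^{2}$
$- 37 v{\left(-1 \right)} \left(- 3 \left(2 + q\right)\right) = - 37 \left(-4 + \left(-1\right)^{2}\right) \left(- 3 \left(2 + 1\right)\right) = - 37 \left(-4 + 1\right) \left(\left(-3\right) 3\right) = \left(-37\right) \left(-3\right) \left(-9\right) = 111 \left(-9\right) = -999$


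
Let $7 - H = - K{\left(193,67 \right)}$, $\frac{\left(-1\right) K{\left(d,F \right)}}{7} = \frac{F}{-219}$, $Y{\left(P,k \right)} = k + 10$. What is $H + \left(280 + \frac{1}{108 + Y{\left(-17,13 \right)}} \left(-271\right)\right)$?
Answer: $\frac{8235833}{28689} \approx 287.07$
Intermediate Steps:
$Y{\left(P,k \right)} = 10 + k$
$K{\left(d,F \right)} = \frac{7 F}{219}$ ($K{\left(d,F \right)} = - 7 \frac{F}{-219} = - 7 F \left(- \frac{1}{219}\right) = - 7 \left(- \frac{F}{219}\right) = \frac{7 F}{219}$)
$H = \frac{2002}{219}$ ($H = 7 - - \frac{7 \cdot 67}{219} = 7 - \left(-1\right) \frac{469}{219} = 7 - - \frac{469}{219} = 7 + \frac{469}{219} = \frac{2002}{219} \approx 9.1416$)
$H + \left(280 + \frac{1}{108 + Y{\left(-17,13 \right)}} \left(-271\right)\right) = \frac{2002}{219} + \left(280 + \frac{1}{108 + \left(10 + 13\right)} \left(-271\right)\right) = \frac{2002}{219} + \left(280 + \frac{1}{108 + 23} \left(-271\right)\right) = \frac{2002}{219} + \left(280 + \frac{1}{131} \left(-271\right)\right) = \frac{2002}{219} + \left(280 - \frac{271}{131}\right) = \frac{2002}{219} + \frac{36409}{131} = \frac{8235833}{28689}$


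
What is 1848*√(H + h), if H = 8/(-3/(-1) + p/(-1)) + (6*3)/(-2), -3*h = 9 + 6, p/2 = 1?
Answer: 1848*I*√6 ≈ 4526.7*I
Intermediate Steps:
p = 2 (p = 2*1 = 2)
h = -5 (h = -(9 + 6)/3 = -⅓*15 = -5)
H = -1 (H = 8/(-3/(-1) + 2/(-1)) + (6*3)/(-2) = 8/(-3*(-1) + 2*(-1)) + 18*(-½) = 8/(3 - 2) - 9 = 8/1 - 9 = 8*1 - 9 = 8 - 9 = -1)
1848*√(H + h) = 1848*√(-1 - 5) = 1848*√(-6) = 1848*(I*√6) = 1848*I*√6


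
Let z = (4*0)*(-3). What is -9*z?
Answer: 0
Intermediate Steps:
z = 0 (z = 0*(-3) = 0)
-9*z = -9*0 = 0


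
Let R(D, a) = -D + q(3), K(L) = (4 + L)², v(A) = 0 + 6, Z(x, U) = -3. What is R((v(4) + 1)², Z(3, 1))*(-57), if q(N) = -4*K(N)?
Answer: 13965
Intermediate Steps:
v(A) = 6
q(N) = -4*(4 + N)²
R(D, a) = -196 - D (R(D, a) = -D - 4*(4 + 3)² = -D - 4*7² = -D - 4*49 = -D - 196 = -196 - D)
R((v(4) + 1)², Z(3, 1))*(-57) = (-196 - (6 + 1)²)*(-57) = (-196 - 1*7²)*(-57) = (-196 - 1*49)*(-57) = (-196 - 49)*(-57) = -245*(-57) = 13965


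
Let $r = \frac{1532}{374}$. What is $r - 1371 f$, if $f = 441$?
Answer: $- \frac{113061491}{187} \approx -6.0461 \cdot 10^{5}$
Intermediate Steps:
$r = \frac{766}{187}$ ($r = 1532 \cdot \frac{1}{374} = \frac{766}{187} \approx 4.0963$)
$r - 1371 f = \frac{766}{187} - 604611 = - \frac{113061491}{187}$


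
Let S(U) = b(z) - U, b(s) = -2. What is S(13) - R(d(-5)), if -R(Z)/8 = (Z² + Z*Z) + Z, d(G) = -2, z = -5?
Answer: 33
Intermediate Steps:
R(Z) = -16*Z² - 8*Z (R(Z) = -8*((Z² + Z*Z) + Z) = -8*((Z² + Z²) + Z) = -8*(2*Z² + Z) = -8*(Z + 2*Z²) = -16*Z² - 8*Z)
S(U) = -2 - U
S(13) - R(d(-5)) = (-2 - 1*13) - (-8)*(-2)*(1 + 2*(-2)) = (-2 - 13) - (-8)*(-2)*(1 - 4) = -15 - (-8)*(-2)*(-3) = -15 - 1*(-48) = -15 + 48 = 33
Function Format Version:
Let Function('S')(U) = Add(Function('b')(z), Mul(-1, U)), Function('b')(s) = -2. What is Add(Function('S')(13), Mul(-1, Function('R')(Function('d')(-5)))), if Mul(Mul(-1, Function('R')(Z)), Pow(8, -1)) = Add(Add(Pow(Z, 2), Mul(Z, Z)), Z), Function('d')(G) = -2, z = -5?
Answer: 33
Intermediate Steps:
Function('R')(Z) = Add(Mul(-16, Pow(Z, 2)), Mul(-8, Z)) (Function('R')(Z) = Mul(-8, Add(Add(Pow(Z, 2), Mul(Z, Z)), Z)) = Mul(-8, Add(Add(Pow(Z, 2), Pow(Z, 2)), Z)) = Mul(-8, Add(Mul(2, Pow(Z, 2)), Z)) = Mul(-8, Add(Z, Mul(2, Pow(Z, 2)))) = Add(Mul(-16, Pow(Z, 2)), Mul(-8, Z)))
Function('S')(U) = Add(-2, Mul(-1, U))
Add(Function('S')(13), Mul(-1, Function('R')(Function('d')(-5)))) = Add(Add(-2, Mul(-1, 13)), Mul(-1, Mul(-8, -2, Add(1, Mul(2, -2))))) = Add(Add(-2, -13), Mul(-1, Mul(-8, -2, Add(1, -4)))) = Add(-15, Mul(-1, Mul(-8, -2, -3))) = Add(-15, Mul(-1, -48)) = Add(-15, 48) = 33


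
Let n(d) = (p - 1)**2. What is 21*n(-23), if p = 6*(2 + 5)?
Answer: 35301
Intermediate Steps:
p = 42 (p = 6*7 = 42)
n(d) = 1681 (n(d) = (42 - 1)**2 = 41**2 = 1681)
21*n(-23) = 21*1681 = 35301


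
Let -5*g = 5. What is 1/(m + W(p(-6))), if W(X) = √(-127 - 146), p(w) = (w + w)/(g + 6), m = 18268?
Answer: 18268/333720097 - I*√273/333720097 ≈ 5.474e-5 - 4.9511e-8*I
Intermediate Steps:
g = -1 (g = -⅕*5 = -1)
p(w) = 2*w/5 (p(w) = (w + w)/(-1 + 6) = (2*w)/5 = (2*w)*(⅕) = 2*w/5)
W(X) = I*√273 (W(X) = √(-273) = I*√273)
1/(m + W(p(-6))) = 1/(18268 + I*√273)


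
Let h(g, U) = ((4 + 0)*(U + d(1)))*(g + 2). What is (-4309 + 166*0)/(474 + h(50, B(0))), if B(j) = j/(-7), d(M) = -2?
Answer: -4309/58 ≈ -74.293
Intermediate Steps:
B(j) = -j/7 (B(j) = j*(-⅐) = -j/7)
h(g, U) = (-8 + 4*U)*(2 + g) (h(g, U) = ((4 + 0)*(U - 2))*(g + 2) = (4*(-2 + U))*(2 + g) = (-8 + 4*U)*(2 + g))
(-4309 + 166*0)/(474 + h(50, B(0))) = (-4309 + 166*0)/(474 + (-16 - 8*50 + 8*(-⅐*0) + 4*(-⅐*0)*50)) = (-4309 + 0)/(474 + (-16 - 400 + 8*0 + 4*0*50)) = -4309/(474 + (-16 - 400 + 0 + 0)) = -4309/(474 - 416) = -4309/58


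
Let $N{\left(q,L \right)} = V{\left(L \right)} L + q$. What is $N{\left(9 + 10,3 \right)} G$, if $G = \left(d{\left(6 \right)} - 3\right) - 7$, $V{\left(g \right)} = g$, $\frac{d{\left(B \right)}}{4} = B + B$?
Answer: $1064$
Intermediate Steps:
$d{\left(B \right)} = 8 B$ ($d{\left(B \right)} = 4 \left(B + B\right) = 4 \cdot 2 B = 8 B$)
$N{\left(q,L \right)} = q + L^{2}$ ($N{\left(q,L \right)} = L L + q = L^{2} + q = q + L^{2}$)
$G = 38$ ($G = \left(8 \cdot 6 - 3\right) - 7 = \left(48 - 3\right) - 7 = 45 - 7 = 38$)
$N{\left(9 + 10,3 \right)} G = \left(\left(9 + 10\right) + 3^{2}\right) 38 = \left(19 + 9\right) 38 = 28 \cdot 38 = 1064$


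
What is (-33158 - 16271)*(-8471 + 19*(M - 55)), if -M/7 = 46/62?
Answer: 14732560595/31 ≈ 4.7524e+8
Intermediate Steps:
M = -161/31 (M = -322/62 = -7*23/31 = -161/31 ≈ -5.1936)
(-33158 - 16271)*(-8471 + 19*(M - 55)) = (-33158 - 16271)*(-8471 + 19*(-161/31 - 55)) = -49429*(-8471 + 19*(-1866/31)) = -49429*(-8471 - 35454/31) = -49429*(-298055/31) = 14732560595/31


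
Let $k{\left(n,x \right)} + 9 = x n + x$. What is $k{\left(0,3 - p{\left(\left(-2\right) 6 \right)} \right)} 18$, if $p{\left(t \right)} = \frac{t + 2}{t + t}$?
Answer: $- \frac{231}{2} \approx -115.5$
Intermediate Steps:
$p{\left(t \right)} = \frac{2 + t}{2 t}$
$k{\left(n,x \right)} = -9 + x + n x$ ($k{\left(n,x \right)} = -9 + \left(x n + x\right) = -9 + \left(n x + x\right) = -9 + \left(x + n x\right) = -9 + x + n x$)
$k{\left(0,3 - p{\left(\left(-2\right) 6 \right)} \right)} 18 = \left(-9 + \left(3 - \frac{2 - 12}{2 \left(\left(-2\right) 6\right)}\right) + 0 \left(3 - \frac{2 - 12}{2 \left(\left(-2\right) 6\right)}\right)\right) 18 = \left(-9 + \left(3 - \frac{2 - 12}{2 \left(-12\right)}\right) + 0 \left(3 - \frac{2 - 12}{2 \left(-12\right)}\right)\right) 18 = \left(-9 + \left(3 - \frac{1}{2} \left(- \frac{1}{12}\right) \left(-10\right)\right) + 0 \left(3 - \frac{1}{2} \left(- \frac{1}{12}\right) \left(-10\right)\right)\right) 18 = \left(-9 + \left(3 - \frac{5}{12}\right) + 0 \left(3 - \frac{5}{12}\right)\right) 18 = \left(-9 + \frac{31}{12} + 0 \cdot \frac{31}{12}\right) 18 = \left(-9 + \frac{31}{12} + 0\right) 18 = \left(- \frac{77}{12}\right) 18 = - \frac{231}{2}$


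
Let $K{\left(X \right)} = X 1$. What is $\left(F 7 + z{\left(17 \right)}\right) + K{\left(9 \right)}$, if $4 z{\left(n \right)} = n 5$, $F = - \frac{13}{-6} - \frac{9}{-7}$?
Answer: $\frac{653}{12} \approx 54.417$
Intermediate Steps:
$K{\left(X \right)} = X$
$F = \frac{145}{42}$ ($F = \left(-13\right) \left(- \frac{1}{6}\right) - - \frac{9}{7} = \frac{13}{6} + \frac{9}{7} = \frac{145}{42} \approx 3.4524$)
$z{\left(n \right)} = \frac{5 n}{4}$ ($z{\left(n \right)} = \frac{n 5}{4} = \frac{5 n}{4}$)
$\left(F 7 + z{\left(17 \right)}\right) + K{\left(9 \right)} = \left(\frac{145}{42} \cdot 7 + \frac{5}{4} \cdot 17\right) + 9 = \left(\frac{145}{6} + \frac{85}{4}\right) + 9 = \frac{545}{12} + 9 = \frac{653}{12}$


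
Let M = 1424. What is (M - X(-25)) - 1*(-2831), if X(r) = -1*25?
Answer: 4280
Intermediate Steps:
X(r) = -25
(M - X(-25)) - 1*(-2831) = (1424 - 1*(-25)) - 1*(-2831) = (1424 + 25) + 2831 = 1449 + 2831 = 4280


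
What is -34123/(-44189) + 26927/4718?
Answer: 1350869517/208483702 ≈ 6.4795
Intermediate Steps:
-34123/(-44189) + 26927/4718 = -34123*(-1/44189) + 26927*(1/4718) = 34123/44189 + 26927/4718 = 1350869517/208483702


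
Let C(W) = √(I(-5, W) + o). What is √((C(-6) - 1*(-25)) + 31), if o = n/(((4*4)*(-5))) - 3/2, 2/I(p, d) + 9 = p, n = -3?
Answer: √(274400 + 35*I*√31465)/70 ≈ 7.4838 + 0.084651*I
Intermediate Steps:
I(p, d) = 2/(-9 + p)
o = -117/80 (o = -3/((4*4)*(-5)) - 3/2 = -3/(16*(-5)) - 3*½ = -3/(-80) - 3/2 = -3*(-1/80) - 3/2 = 3/80 - 3/2 = -117/80 ≈ -1.4625)
C(W) = I*√31465/140 (C(W) = √(2/(-9 - 5) - 117/80) = √(2/(-14) - 117/80) = √(2*(-1/14) - 117/80) = √(-⅐ - 117/80) = √(-899/560) = I*√31465/140)
√((C(-6) - 1*(-25)) + 31) = √((I*√31465/140 - 1*(-25)) + 31) = √((I*√31465/140 + 25) + 31) = √((25 + I*√31465/140) + 31) = √(56 + I*√31465/140)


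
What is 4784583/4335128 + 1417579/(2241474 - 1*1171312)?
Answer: 5632832663779/2319644625368 ≈ 2.4283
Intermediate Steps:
4784583/4335128 + 1417579/(2241474 - 1*1171312) = 4784583*(1/4335128) + 1417579/(2241474 - 1171312) = 4784583/4335128 + 1417579/1070162 = 5632832663779/2319644625368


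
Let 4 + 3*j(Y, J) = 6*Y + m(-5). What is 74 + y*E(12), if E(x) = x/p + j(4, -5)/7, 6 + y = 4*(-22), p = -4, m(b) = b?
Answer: 2022/7 ≈ 288.86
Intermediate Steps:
y = -94 (y = -6 + 4*(-22) = -6 - 88 = -94)
j(Y, J) = -3 + 2*Y (j(Y, J) = -4/3 + (6*Y - 5)/3 = -4/3 + (-5 + 6*Y)/3 = -4/3 + (-5/3 + 2*Y) = -3 + 2*Y)
E(x) = 5/7 - x/4 (E(x) = x/(-4) + (-3 + 2*4)/7 = x*(-¼) + (-3 + 8)*(⅐) = -x/4 + 5*(⅐) = -x/4 + 5/7 = 5/7 - x/4)
74 + y*E(12) = 74 - 94*(5/7 - ¼*12) = 74 - 94*(5/7 - 3) = 74 - 94*(-16/7) = 74 + 1504/7 = 2022/7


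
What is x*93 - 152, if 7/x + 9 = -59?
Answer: -10987/68 ≈ -161.57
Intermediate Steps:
x = -7/68 (x = 7/(-9 - 59) = 7/(-68) = 7*(-1/68) = -7/68 ≈ -0.10294)
x*93 - 152 = -7/68*93 - 152 = -651/68 - 152 = -10987/68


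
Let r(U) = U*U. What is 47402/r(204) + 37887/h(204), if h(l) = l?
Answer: 3888175/20808 ≈ 186.86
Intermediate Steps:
r(U) = U**2
47402/r(204) + 37887/h(204) = 47402/(204**2) + 37887/204 = 47402/41616 + 37887*(1/204) = 47402*(1/41616) + 12629/68 = 23701/20808 + 12629/68 = 3888175/20808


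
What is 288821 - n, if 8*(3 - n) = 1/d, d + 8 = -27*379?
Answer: 23662281103/81928 ≈ 2.8882e+5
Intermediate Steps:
d = -10241 (d = -8 - 27*379 = -8 - 10233 = -10241)
n = 245785/81928 (n = 3 - ⅛/(-10241) = 3 - ⅛*(-1/10241) = 3 + 1/81928 = 245785/81928 ≈ 3.0000)
288821 - n = 288821 - 1*245785/81928 = 288821 - 245785/81928 = 23662281103/81928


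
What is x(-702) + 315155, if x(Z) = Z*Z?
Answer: 807959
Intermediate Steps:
x(Z) = Z**2
x(-702) + 315155 = (-702)**2 + 315155 = 492804 + 315155 = 807959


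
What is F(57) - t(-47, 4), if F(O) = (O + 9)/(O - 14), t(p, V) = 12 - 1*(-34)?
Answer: -1912/43 ≈ -44.465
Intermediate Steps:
t(p, V) = 46 (t(p, V) = 12 + 34 = 46)
F(O) = (9 + O)/(-14 + O)
F(57) - t(-47, 4) = (9 + 57)/(-14 + 57) - 1*46 = 66/43 - 46 = -1912/43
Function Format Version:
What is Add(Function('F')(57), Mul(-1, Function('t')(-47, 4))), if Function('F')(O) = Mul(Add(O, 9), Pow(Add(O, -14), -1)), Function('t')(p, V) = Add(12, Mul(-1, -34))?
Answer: Rational(-1912, 43) ≈ -44.465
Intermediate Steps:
Function('t')(p, V) = 46 (Function('t')(p, V) = Add(12, 34) = 46)
Function('F')(O) = Mul(Pow(Add(-14, O), -1), Add(9, O)) (Function('F')(O) = Mul(Add(9, O), Pow(Add(-14, O), -1)) = Mul(Pow(Add(-14, O), -1), Add(9, O)))
Add(Function('F')(57), Mul(-1, Function('t')(-47, 4))) = Add(Mul(Pow(Add(-14, 57), -1), Add(9, 57)), Mul(-1, 46)) = Add(Mul(Pow(43, -1), 66), -46) = Add(Mul(Rational(1, 43), 66), -46) = Add(Rational(66, 43), -46) = Rational(-1912, 43)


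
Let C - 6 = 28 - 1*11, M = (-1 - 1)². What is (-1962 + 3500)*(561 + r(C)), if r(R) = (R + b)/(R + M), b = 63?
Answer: 23428354/27 ≈ 8.6772e+5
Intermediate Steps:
M = 4 (M = (-2)² = 4)
C = 23 (C = 6 + (28 - 1*11) = 6 + (28 - 11) = 6 + 17 = 23)
r(R) = (63 + R)/(4 + R) (r(R) = (R + 63)/(R + 4) = (63 + R)/(4 + R))
(-1962 + 3500)*(561 + r(C)) = (-1962 + 3500)*(561 + (63 + 23)/(4 + 23)) = 1538*(561 + 86/27) = 1538*(15233/27) = 23428354/27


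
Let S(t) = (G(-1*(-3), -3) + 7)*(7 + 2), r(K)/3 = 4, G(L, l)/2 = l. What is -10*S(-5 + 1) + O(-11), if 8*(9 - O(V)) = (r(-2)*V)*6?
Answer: 18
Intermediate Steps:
G(L, l) = 2*l
r(K) = 12 (r(K) = 3*4 = 12)
O(V) = 9 - 9*V (O(V) = 9 - 12*V*6/8 = 9 - 9*V)
S(t) = 9 (S(t) = (2*(-3) + 7)*(7 + 2) = (-6 + 7)*9 = 1*9 = 9)
-10*S(-5 + 1) + O(-11) = -10*9 + (9 - 9*(-11)) = -90 + (9 + 99) = -90 + 108 = 18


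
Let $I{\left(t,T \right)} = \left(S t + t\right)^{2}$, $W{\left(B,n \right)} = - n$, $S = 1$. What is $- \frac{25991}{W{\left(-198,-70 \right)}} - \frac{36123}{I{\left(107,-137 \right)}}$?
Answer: $- \frac{85200889}{228980} \approx -372.09$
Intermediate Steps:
$I{\left(t,T \right)} = 4 t^{2}$ ($I{\left(t,T \right)} = \left(1 t + t\right)^{2} = \left(t + t\right)^{2} = \left(2 t\right)^{2} = 4 t^{2}$)
$- \frac{25991}{W{\left(-198,-70 \right)}} - \frac{36123}{I{\left(107,-137 \right)}} = - \frac{25991}{\left(-1\right) \left(-70\right)} - \frac{36123}{4 \cdot 107^{2}} = - \frac{25991}{70} - \frac{36123}{4 \cdot 11449} = \left(-25991\right) \frac{1}{70} - \frac{36123}{45796} = - \frac{3713}{10} - \frac{36123}{45796} = - \frac{85200889}{228980}$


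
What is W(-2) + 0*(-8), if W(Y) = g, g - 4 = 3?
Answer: 7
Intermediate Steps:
g = 7 (g = 4 + 3 = 7)
W(Y) = 7
W(-2) + 0*(-8) = 7 + 0*(-8) = 7 + 0 = 7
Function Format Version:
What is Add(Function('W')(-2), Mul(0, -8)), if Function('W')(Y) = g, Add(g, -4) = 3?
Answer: 7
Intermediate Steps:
g = 7 (g = Add(4, 3) = 7)
Function('W')(Y) = 7
Add(Function('W')(-2), Mul(0, -8)) = Add(7, Mul(0, -8)) = Add(7, 0) = 7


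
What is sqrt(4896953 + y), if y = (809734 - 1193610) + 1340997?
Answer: sqrt(5854074) ≈ 2419.5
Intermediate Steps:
y = 957121 (y = -383876 + 1340997 = 957121)
sqrt(4896953 + y) = sqrt(4896953 + 957121) = sqrt(5854074)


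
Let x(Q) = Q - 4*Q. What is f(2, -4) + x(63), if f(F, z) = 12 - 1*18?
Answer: -195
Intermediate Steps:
f(F, z) = -6 (f(F, z) = 12 - 18 = -6)
x(Q) = -3*Q
f(2, -4) + x(63) = -6 - 3*63 = -6 - 189 = -195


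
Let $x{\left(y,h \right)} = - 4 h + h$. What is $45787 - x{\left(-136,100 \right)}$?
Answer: $46087$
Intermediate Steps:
$x{\left(y,h \right)} = - 3 h$
$45787 - x{\left(-136,100 \right)} = 45787 - \left(-3\right) 100 = 45787 - -300 = 45787 + 300 = 46087$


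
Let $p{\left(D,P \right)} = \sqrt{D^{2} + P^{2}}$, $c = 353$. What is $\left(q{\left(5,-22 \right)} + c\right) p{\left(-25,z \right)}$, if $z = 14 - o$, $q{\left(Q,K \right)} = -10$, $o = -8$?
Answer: $343 \sqrt{1109} \approx 11422.0$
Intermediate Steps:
$z = 22$ ($z = 14 - -8 = 14 + 8 = 22$)
$\left(q{\left(5,-22 \right)} + c\right) p{\left(-25,z \right)} = \left(-10 + 353\right) \sqrt{\left(-25\right)^{2} + 22^{2}} = 343 \sqrt{625 + 484} = 343 \sqrt{1109}$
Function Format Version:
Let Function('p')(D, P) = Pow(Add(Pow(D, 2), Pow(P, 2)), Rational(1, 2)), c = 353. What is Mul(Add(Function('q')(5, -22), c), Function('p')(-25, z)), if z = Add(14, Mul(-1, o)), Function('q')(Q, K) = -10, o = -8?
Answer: Mul(343, Pow(1109, Rational(1, 2))) ≈ 11422.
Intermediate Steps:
z = 22 (z = Add(14, Mul(-1, -8)) = Add(14, 8) = 22)
Mul(Add(Function('q')(5, -22), c), Function('p')(-25, z)) = Mul(Add(-10, 353), Pow(Add(Pow(-25, 2), Pow(22, 2)), Rational(1, 2))) = Mul(343, Pow(Add(625, 484), Rational(1, 2))) = Mul(343, Pow(1109, Rational(1, 2)))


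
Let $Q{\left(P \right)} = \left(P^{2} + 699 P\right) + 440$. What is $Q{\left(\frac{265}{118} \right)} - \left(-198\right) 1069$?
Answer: $\frac{2975236203}{13924} \approx 2.1368 \cdot 10^{5}$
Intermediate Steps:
$Q{\left(P \right)} = 440 + P^{2} + 699 P$
$Q{\left(\frac{265}{118} \right)} - \left(-198\right) 1069 = \left(440 + \left(\frac{265}{118}\right)^{2} + 699 \cdot \frac{265}{118}\right) - \left(-198\right) 1069 = \left(440 + \left(265 \cdot \frac{1}{118}\right)^{2} + 699 \cdot 265 \cdot \frac{1}{118}\right) - -211662 = \left(440 + \left(\frac{265}{118}\right)^{2} + 699 \cdot \frac{265}{118}\right) + 211662 = \left(440 + \frac{70225}{13924} + \frac{185235}{118}\right) + 211662 = \frac{28054515}{13924} + 211662 = \frac{2975236203}{13924}$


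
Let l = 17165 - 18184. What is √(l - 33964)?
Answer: 39*I*√23 ≈ 187.04*I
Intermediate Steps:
l = -1019
√(l - 33964) = √(-1019 - 33964) = √(-34983) = 39*I*√23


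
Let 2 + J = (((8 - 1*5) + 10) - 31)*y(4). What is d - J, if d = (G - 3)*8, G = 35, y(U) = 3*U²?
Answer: 1122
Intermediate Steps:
J = -866 (J = -2 + (((8 - 1*5) + 10) - 31)*(3*4²) = -2 + (((8 - 5) + 10) - 31)*(3*16) = -2 + ((3 + 10) - 31)*48 = -2 + (13 - 31)*48 = -2 - 18*48 = -2 - 864 = -866)
d = 256 (d = (35 - 3)*8 = 32*8 = 256)
d - J = 256 - 1*(-866) = 256 + 866 = 1122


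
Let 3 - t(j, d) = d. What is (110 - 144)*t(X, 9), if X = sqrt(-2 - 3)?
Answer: 204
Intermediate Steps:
X = I*sqrt(5) (X = sqrt(-5) = I*sqrt(5) ≈ 2.2361*I)
t(j, d) = 3 - d
(110 - 144)*t(X, 9) = (110 - 144)*(3 - 1*9) = -34*(3 - 9) = -34*(-6) = 204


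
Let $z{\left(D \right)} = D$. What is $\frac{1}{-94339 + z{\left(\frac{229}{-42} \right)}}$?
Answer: $- \frac{42}{3962467} \approx -1.0599 \cdot 10^{-5}$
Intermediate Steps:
$\frac{1}{-94339 + z{\left(\frac{229}{-42} \right)}} = \frac{1}{-94339 + \frac{229}{-42}} = \frac{1}{-94339 + 229 \left(- \frac{1}{42}\right)} = \frac{1}{-94339 - \frac{229}{42}} = \frac{1}{- \frac{3962467}{42}} = - \frac{42}{3962467}$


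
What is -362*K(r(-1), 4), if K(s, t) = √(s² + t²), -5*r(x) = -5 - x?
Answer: -1448*√26/5 ≈ -1476.7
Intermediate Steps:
r(x) = 1 + x/5 (r(x) = -(-5 - x)/5 = 1 + x/5)
-362*K(r(-1), 4) = -362*√((1 + (⅕)*(-1))² + 4²) = -362*√((1 - ⅕)² + 16) = -362*√((⅘)² + 16) = -362*√(16/25 + 16) = -1448*√26/5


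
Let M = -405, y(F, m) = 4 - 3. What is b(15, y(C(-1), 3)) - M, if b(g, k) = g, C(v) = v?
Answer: 420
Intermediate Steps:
y(F, m) = 1
b(15, y(C(-1), 3)) - M = 15 - 1*(-405) = 15 + 405 = 420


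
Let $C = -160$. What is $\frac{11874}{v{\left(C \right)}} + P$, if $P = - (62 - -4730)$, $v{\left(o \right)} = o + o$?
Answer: $- \frac{772657}{160} \approx -4829.1$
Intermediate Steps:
$v{\left(o \right)} = 2 o$
$P = -4792$ ($P = - (62 + 4730) = \left(-1\right) 4792 = -4792$)
$\frac{11874}{v{\left(C \right)}} + P = \frac{11874}{2 \left(-160\right)} - 4792 = \frac{11874}{-320} - 4792 = 11874 \left(- \frac{1}{320}\right) - 4792 = - \frac{5937}{160} - 4792 = - \frac{772657}{160}$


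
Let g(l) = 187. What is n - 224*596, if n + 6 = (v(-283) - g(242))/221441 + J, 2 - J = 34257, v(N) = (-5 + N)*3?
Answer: -37150050416/221441 ≈ -1.6777e+5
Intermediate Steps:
v(N) = -15 + 3*N
J = -34255 (J = 2 - 1*34257 = 2 - 34257 = -34255)
n = -7586791152/221441 (n = -6 + (((-15 + 3*(-283)) - 1*187)/221441 - 34255) = -6 + (((-15 - 849) - 187)*(1/221441) - 34255) = -6 + ((-864 - 187)*(1/221441) - 34255) = -6 + (-1051*1/221441 - 34255) = -6 + (-1051/221441 - 34255) = -6 - 7585462506/221441 = -7586791152/221441 ≈ -34261.)
n - 224*596 = -7586791152/221441 - 224*596 = -7586791152/221441 - 133504 = -37150050416/221441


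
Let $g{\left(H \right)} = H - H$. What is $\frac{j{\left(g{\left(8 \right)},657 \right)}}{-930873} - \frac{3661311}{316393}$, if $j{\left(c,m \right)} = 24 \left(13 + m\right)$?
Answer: $- \frac{1137767717981}{98173900363} \approx -11.589$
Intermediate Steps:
$g{\left(H \right)} = 0$
$j{\left(c,m \right)} = 312 + 24 m$
$\frac{j{\left(g{\left(8 \right)},657 \right)}}{-930873} - \frac{3661311}{316393} = \frac{312 + 24 \cdot 657}{-930873} - \frac{3661311}{316393} = \left(312 + 15768\right) \left(- \frac{1}{930873}\right) - \frac{3661311}{316393} = 16080 \left(- \frac{1}{930873}\right) - \frac{3661311}{316393} = - \frac{5360}{310291} - \frac{3661311}{316393} = - \frac{1137767717981}{98173900363}$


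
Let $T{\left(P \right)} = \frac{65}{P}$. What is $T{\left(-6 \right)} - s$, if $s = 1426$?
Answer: $- \frac{8621}{6} \approx -1436.8$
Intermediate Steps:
$T{\left(-6 \right)} - s = \frac{65}{-6} - 1426 = 65 \left(- \frac{1}{6}\right) - 1426 = - \frac{65}{6} - 1426 = - \frac{8621}{6}$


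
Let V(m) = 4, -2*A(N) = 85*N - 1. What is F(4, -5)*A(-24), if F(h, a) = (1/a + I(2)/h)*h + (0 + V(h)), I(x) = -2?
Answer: 6123/5 ≈ 1224.6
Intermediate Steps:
A(N) = 1/2 - 85*N/2 (A(N) = -(85*N - 1)/2 = -(-1 + 85*N)/2 = 1/2 - 85*N/2)
F(h, a) = 4 + h*(1/a - 2/h) (F(h, a) = (1/a - 2/h)*h + (0 + 4) = (1/a - 2/h)*h + 4 = h*(1/a - 2/h) + 4 = 4 + h*(1/a - 2/h))
F(4, -5)*A(-24) = (2 + 4/(-5))*(1/2 - 85/2*(-24)) = (2 + 4*(-1/5))*(1/2 + 1020) = (2 - 4/5)*(2041/2) = (6/5)*(2041/2) = 6123/5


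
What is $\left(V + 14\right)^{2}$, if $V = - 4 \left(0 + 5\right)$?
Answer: $36$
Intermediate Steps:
$V = -20$ ($V = \left(-4\right) 5 = -20$)
$\left(V + 14\right)^{2} = \left(-20 + 14\right)^{2} = \left(-6\right)^{2} = 36$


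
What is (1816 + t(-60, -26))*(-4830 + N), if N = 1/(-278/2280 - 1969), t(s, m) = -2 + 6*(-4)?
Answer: -19407860754900/2244799 ≈ -8.6457e+6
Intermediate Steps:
t(s, m) = -26 (t(s, m) = -2 - 24 = -26)
N = -1140/2244799 (N = 1/(-278*1/2280 - 1969) = 1/(-139/1140 - 1969) = 1/(-2244799/1140) = -1140/2244799 ≈ -0.00050784)
(1816 + t(-60, -26))*(-4830 + N) = (1816 - 26)*(-4830 - 1140/2244799) = 1790*(-10842380310/2244799) = -19407860754900/2244799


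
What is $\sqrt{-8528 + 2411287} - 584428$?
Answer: $-584428 + \sqrt{2402759} \approx -5.8288 \cdot 10^{5}$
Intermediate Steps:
$\sqrt{-8528 + 2411287} - 584428 = \sqrt{2402759} - 584428 = -584428 + \sqrt{2402759}$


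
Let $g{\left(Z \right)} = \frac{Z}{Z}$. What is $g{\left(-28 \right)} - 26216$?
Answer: $-26215$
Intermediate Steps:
$g{\left(Z \right)} = 1$
$g{\left(-28 \right)} - 26216 = 1 - 26216 = -26215$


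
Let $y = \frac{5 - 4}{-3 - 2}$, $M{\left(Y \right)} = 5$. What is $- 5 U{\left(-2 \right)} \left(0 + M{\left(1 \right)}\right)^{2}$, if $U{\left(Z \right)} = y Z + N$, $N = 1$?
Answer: $-175$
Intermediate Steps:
$y = - \frac{1}{5}$ ($y = 1 \frac{1}{-5} = 1 \left(- \frac{1}{5}\right) = - \frac{1}{5} \approx -0.2$)
$U{\left(Z \right)} = 1 - \frac{Z}{5}$ ($U{\left(Z \right)} = - \frac{Z}{5} + 1 = 1 - \frac{Z}{5}$)
$- 5 U{\left(-2 \right)} \left(0 + M{\left(1 \right)}\right)^{2} = - 5 \left(1 - - \frac{2}{5}\right) \left(0 + 5\right)^{2} = - 5 \left(1 + \frac{2}{5}\right) 5^{2} = \left(-5\right) \frac{7}{5} \cdot 25 = \left(-7\right) 25 = -175$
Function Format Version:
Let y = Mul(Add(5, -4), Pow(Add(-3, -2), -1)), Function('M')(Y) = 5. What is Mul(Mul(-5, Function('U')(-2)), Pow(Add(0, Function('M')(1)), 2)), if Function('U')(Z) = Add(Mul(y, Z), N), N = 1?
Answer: -175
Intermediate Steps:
y = Rational(-1, 5) (y = Mul(1, Pow(-5, -1)) = Mul(1, Rational(-1, 5)) = Rational(-1, 5) ≈ -0.20000)
Function('U')(Z) = Add(1, Mul(Rational(-1, 5), Z)) (Function('U')(Z) = Add(Mul(Rational(-1, 5), Z), 1) = Add(1, Mul(Rational(-1, 5), Z)))
Mul(Mul(-5, Function('U')(-2)), Pow(Add(0, Function('M')(1)), 2)) = Mul(Mul(-5, Add(1, Mul(Rational(-1, 5), -2))), Pow(Add(0, 5), 2)) = Mul(Mul(-5, Add(1, Rational(2, 5))), Pow(5, 2)) = Mul(Mul(-5, Rational(7, 5)), 25) = Mul(-7, 25) = -175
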